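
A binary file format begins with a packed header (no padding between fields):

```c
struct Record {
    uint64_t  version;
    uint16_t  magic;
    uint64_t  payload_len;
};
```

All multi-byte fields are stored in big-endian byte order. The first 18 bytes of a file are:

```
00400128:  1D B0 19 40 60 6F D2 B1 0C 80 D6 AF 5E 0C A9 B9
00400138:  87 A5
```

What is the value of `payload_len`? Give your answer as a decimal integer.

15469686653521069989

`payload_len` follows `version` (8 B), `magic` (2 B), so it starts at offset 8 + 2 = 10 and occupies 8 bytes.
Bytes at offsets 10..17: D6 AF 5E 0C A9 B9 87 A5.
In big-endian order the high byte comes first in memory.
The bytes are already most-significant first: 0xD6AF5E0CA9B987A5.
0xD6AF5E0CA9B987A5 = 15469686653521069989.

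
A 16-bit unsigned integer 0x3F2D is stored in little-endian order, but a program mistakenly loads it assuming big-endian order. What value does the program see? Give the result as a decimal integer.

Stored little-endian, the bytes at ascending addresses are 2D 3F.
Read back as big-endian, the last byte is least significant, giving 0x2D3F.
0x2D3F = 11583.

11583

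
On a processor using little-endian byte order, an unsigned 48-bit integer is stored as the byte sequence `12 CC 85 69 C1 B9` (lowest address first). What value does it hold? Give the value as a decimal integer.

In little-endian order the low byte comes first in memory.
Reassemble most-significant byte first: B9 C1 69 85 CC 12 → 0xB9C16985CC12.
0xB9C16985CC12 = 204240350202898.

204240350202898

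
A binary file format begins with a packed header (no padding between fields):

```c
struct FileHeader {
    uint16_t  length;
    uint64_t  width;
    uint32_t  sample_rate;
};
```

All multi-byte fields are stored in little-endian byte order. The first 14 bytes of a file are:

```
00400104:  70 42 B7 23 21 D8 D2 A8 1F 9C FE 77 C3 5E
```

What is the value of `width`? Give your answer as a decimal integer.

11249896017717437367

`width` follows `length` (2 bytes), so it starts at byte offset 2 and occupies 8 bytes.
Bytes at offsets 2..9: B7 23 21 D8 D2 A8 1F 9C.
Little-endian: lowest address holds the least-significant byte.
Reassemble most-significant byte first: 9C 1F A8 D2 D8 21 23 B7 → 0x9C1FA8D2D82123B7.
0x9C1FA8D2D82123B7 = 11249896017717437367.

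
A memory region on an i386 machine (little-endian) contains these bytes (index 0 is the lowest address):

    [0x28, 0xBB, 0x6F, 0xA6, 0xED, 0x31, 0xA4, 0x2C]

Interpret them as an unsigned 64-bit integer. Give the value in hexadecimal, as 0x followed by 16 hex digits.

0x2CA431EDA66FBB28

Little-endian stores the least-significant byte at the lowest address.
Reassemble most-significant byte first: 2C A4 31 ED A6 6F BB 28 → 0x2CA431EDA66FBB28.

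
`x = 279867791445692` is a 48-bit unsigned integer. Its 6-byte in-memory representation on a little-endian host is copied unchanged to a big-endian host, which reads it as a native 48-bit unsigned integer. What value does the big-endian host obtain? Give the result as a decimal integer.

279867791445692 in 48-bit hexadecimal is 0xFE89CC4B0EBC.
Stored little-endian, the bytes at ascending addresses are BC 0E 4B CC 89 FE.
Read back as big-endian, the last byte is least significant, giving 0xBC0E4BCC89FE.
0xBC0E4BCC89FE = 206769587259902.

206769587259902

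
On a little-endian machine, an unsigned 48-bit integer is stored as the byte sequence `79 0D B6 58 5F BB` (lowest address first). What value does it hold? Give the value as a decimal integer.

206018184613241

Little-endian: lowest address holds the least-significant byte.
Reassemble most-significant byte first: BB 5F 58 B6 0D 79 → 0xBB5F58B60D79.
0xBB5F58B60D79 = 206018184613241.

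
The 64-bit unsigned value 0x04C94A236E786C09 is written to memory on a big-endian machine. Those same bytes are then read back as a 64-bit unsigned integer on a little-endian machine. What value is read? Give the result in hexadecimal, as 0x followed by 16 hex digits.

0x096C786E234AC904

Stored big-endian, the bytes at ascending addresses are 04 C9 4A 23 6E 78 6C 09.
Read back as little-endian, the first byte is least significant, giving 0x096C786E234AC904.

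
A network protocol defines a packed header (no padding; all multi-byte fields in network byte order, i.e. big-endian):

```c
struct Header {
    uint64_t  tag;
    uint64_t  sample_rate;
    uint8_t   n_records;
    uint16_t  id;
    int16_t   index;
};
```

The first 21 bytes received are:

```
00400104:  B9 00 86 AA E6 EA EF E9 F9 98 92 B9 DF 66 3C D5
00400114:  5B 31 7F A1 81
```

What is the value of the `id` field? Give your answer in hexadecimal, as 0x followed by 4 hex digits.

`id` follows `tag` (8 B), `sample_rate` (8 B), `n_records` (1 B), so it starts at offset 8 + 8 + 1 = 17 and occupies 2 bytes.
Bytes at offsets 17..18: 31 7F.
In big-endian order the high byte comes first in memory.
The bytes are already most-significant first: 0x317F.

0x317F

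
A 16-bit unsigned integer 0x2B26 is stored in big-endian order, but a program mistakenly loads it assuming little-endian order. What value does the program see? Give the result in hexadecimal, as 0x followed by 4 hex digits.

0x262B

Stored big-endian, the bytes at ascending addresses are 2B 26.
Read back as little-endian, the first byte is least significant, giving 0x262B.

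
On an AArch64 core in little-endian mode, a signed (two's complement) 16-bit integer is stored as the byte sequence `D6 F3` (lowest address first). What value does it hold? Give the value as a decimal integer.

Little-endian: lowest address holds the least-significant byte.
Reassemble most-significant byte first: F3 D6 → 0xF3D6.
Top bit is set, so as a signed 16-bit value this is 0xF3D6 − 2^16 = -3114.

-3114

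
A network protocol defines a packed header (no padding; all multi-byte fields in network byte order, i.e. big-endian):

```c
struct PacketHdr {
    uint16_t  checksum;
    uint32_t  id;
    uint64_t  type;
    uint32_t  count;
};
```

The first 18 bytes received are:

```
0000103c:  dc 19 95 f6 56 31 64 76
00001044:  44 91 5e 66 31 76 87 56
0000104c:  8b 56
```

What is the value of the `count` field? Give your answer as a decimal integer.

`count` follows `checksum` (2 B), `id` (4 B), `type` (8 B), so it starts at offset 2 + 4 + 8 = 14 and occupies 4 bytes.
Bytes at offsets 14..17: 87 56 8B 56.
Big-endian: lowest address holds the most-significant byte.
The bytes are already most-significant first: 0x87568B56.
0x87568B56 = 2270595926.

2270595926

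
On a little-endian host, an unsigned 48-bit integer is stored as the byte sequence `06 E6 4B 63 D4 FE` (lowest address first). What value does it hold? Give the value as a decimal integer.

Little-endian: lowest address holds the least-significant byte.
Reassemble most-significant byte first: FE D4 63 4B E6 06 → 0xFED4634BE606.
0xFED4634BE606 = 280188152440326.

280188152440326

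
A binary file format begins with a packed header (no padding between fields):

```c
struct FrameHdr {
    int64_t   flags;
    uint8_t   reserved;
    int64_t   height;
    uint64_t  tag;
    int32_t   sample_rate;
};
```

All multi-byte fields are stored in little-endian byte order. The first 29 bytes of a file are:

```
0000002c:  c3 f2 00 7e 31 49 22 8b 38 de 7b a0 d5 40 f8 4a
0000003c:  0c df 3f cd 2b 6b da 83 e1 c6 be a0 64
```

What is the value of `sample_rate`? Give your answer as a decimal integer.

1688256198

`sample_rate` follows `flags` (8 B), `reserved` (1 B), `height` (8 B), `tag` (8 B), so it starts at offset 8 + 1 + 8 + 8 = 25 and occupies 4 bytes.
Bytes at offsets 25..28: C6 BE A0 64.
Little-endian: lowest address holds the least-significant byte.
Reassemble most-significant byte first: 64 A0 BE C6 → 0x64A0BEC6.
0x64A0BEC6 = 1688256198.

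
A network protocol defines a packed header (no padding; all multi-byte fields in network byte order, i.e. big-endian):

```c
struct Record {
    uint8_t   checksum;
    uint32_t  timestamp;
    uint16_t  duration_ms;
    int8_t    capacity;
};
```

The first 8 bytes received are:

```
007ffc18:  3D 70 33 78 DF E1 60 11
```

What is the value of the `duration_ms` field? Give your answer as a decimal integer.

57696

`duration_ms` follows `checksum` (1 B), `timestamp` (4 B), so it starts at offset 1 + 4 = 5 and occupies 2 bytes.
Bytes at offsets 5..6: E1 60.
In big-endian order the high byte comes first in memory.
The bytes are already most-significant first: 0xE160.
0xE160 = 57696.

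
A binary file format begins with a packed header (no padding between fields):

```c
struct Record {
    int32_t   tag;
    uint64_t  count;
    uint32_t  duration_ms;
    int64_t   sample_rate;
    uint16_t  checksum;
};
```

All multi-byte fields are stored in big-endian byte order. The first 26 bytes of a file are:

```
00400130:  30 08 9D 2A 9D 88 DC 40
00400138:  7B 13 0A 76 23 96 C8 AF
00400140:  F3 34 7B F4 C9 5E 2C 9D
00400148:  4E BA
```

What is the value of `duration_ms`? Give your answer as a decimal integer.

`duration_ms` follows `tag` (4 B), `count` (8 B), so it starts at offset 4 + 8 = 12 and occupies 4 bytes.
Bytes at offsets 12..15: 23 96 C8 AF.
In big-endian order the high byte comes first in memory.
The bytes are already most-significant first: 0x2396C8AF.
0x2396C8AF = 597084335.

597084335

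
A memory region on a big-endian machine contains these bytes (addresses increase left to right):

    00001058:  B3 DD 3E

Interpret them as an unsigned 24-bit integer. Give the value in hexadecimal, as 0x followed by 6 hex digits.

0xB3DD3E

In big-endian order the high byte comes first in memory.
The bytes are already most-significant first: 0xB3DD3E.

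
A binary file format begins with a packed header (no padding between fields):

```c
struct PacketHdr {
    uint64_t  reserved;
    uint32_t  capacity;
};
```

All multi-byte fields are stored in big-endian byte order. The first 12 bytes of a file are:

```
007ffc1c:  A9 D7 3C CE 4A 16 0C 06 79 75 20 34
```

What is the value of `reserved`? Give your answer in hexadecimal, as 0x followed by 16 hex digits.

0xA9D73CCE4A160C06

`reserved` is the first field, at byte offset 0, occupying 8 bytes.
Bytes at offsets 0..7: A9 D7 3C CE 4A 16 0C 06.
In big-endian order the high byte comes first in memory.
The bytes are already most-significant first: 0xA9D73CCE4A160C06.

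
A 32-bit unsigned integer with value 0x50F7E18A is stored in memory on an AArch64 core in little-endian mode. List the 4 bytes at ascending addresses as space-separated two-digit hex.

8A E1 F7 50

Split into bytes (most-significant first): 50 F7 E1 8A.
Little-endian stores the least-significant byte at the lowest address.
So at ascending addresses the bytes are 8A E1 F7 50.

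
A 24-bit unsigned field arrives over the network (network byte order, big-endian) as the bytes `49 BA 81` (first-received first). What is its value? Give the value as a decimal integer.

4831873

In big-endian order the high byte comes first in memory.
The bytes are already most-significant first: 0x49BA81.
0x49BA81 = 4831873.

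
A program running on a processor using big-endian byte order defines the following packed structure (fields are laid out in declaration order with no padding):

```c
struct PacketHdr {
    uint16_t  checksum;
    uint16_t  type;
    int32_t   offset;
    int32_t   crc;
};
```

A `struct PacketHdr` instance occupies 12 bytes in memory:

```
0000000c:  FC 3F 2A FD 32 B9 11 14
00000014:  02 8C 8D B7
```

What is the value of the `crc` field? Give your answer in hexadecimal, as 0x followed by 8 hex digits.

0x028C8DB7

`crc` follows `checksum` (2 B), `type` (2 B), `offset` (4 B), so it starts at offset 2 + 2 + 4 = 8 and occupies 4 bytes.
Bytes at offsets 8..11: 02 8C 8D B7.
Big-endian: lowest address holds the most-significant byte.
The bytes are already most-significant first: 0x028C8DB7.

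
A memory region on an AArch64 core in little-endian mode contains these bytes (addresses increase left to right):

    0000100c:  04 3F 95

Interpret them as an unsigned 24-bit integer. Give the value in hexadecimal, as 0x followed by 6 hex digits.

In little-endian order the low byte comes first in memory.
Reassemble most-significant byte first: 95 3F 04 → 0x953F04.

0x953F04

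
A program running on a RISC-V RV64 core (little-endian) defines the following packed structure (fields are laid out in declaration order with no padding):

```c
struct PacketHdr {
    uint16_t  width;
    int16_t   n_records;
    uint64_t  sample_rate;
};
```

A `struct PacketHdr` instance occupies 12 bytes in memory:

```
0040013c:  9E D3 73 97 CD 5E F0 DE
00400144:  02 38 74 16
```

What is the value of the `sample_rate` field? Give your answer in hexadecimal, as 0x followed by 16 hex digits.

`sample_rate` follows `width` (2 B), `n_records` (2 B), so it starts at offset 2 + 2 = 4 and occupies 8 bytes.
Bytes at offsets 4..11: CD 5E F0 DE 02 38 74 16.
Little-endian stores the least-significant byte at the lowest address.
Reassemble most-significant byte first: 16 74 38 02 DE F0 5E CD → 0x16743802DEF05ECD.

0x16743802DEF05ECD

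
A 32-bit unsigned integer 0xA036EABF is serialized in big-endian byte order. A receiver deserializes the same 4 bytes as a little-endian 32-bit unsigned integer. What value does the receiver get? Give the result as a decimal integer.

3219797664

Stored big-endian, the bytes at ascending addresses are A0 36 EA BF.
Read back as little-endian, the first byte is least significant, giving 0xBFEA36A0.
0xBFEA36A0 = 3219797664.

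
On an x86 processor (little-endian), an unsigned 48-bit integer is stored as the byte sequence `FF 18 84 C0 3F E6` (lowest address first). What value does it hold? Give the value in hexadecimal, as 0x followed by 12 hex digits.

In little-endian order the low byte comes first in memory.
Reassemble most-significant byte first: E6 3F C0 84 18 FF → 0xE63FC08418FF.

0xE63FC08418FF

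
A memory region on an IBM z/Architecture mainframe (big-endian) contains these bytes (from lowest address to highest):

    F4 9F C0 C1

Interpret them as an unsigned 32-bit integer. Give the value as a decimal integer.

In big-endian order the high byte comes first in memory.
The bytes are already most-significant first: 0xF49FC0C1.
0xF49FC0C1 = 4104110273.

4104110273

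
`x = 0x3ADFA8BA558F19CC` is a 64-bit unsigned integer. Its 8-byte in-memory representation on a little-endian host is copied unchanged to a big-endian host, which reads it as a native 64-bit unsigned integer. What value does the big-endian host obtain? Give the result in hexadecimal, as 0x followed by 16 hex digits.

Stored little-endian, the bytes at ascending addresses are CC 19 8F 55 BA A8 DF 3A.
Read back as big-endian, the last byte is least significant, giving 0xCC198F55BAA8DF3A.

0xCC198F55BAA8DF3A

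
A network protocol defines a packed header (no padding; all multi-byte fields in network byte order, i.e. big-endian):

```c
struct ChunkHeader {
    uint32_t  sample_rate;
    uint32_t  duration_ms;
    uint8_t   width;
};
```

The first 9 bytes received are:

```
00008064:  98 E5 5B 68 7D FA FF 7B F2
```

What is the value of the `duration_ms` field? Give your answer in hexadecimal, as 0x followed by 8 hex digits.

0x7DFAFF7B

`duration_ms` follows `sample_rate` (4 bytes), so it starts at byte offset 4 and occupies 4 bytes.
Bytes at offsets 4..7: 7D FA FF 7B.
Big-endian: lowest address holds the most-significant byte.
The bytes are already most-significant first: 0x7DFAFF7B.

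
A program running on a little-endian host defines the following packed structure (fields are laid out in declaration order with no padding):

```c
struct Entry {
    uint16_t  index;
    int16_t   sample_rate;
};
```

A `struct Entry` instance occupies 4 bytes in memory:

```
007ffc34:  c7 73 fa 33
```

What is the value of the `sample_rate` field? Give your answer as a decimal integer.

13306

`sample_rate` follows `index` (2 bytes), so it starts at byte offset 2 and occupies 2 bytes.
Bytes at offsets 2..3: FA 33.
Little-endian stores the least-significant byte at the lowest address.
Reassemble most-significant byte first: 33 FA → 0x33FA.
0x33FA = 13306.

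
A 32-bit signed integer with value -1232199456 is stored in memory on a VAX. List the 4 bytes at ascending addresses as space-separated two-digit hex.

Two's complement of -1232199456 in 32 bits: 1232199456 = 0x4971DF20; invert → 0xB68E20DF; add 1 → 0xB68E20E0.
Split into bytes (most-significant first): B6 8E 20 E0.
In little-endian order the low byte comes first in memory.
So at ascending addresses the bytes are E0 20 8E B6.

E0 20 8E B6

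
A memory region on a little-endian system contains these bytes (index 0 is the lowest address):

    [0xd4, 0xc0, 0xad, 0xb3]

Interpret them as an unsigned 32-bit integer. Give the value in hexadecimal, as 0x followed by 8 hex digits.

0xB3ADC0D4

Little-endian: lowest address holds the least-significant byte.
Reassemble most-significant byte first: B3 AD C0 D4 → 0xB3ADC0D4.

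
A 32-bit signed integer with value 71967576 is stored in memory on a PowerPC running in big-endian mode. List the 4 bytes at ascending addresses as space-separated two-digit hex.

71967576 in hexadecimal, padded to 32 bits, is 0x044A2358.
Split into bytes (most-significant first): 04 4A 23 58.
Big-endian stores the most-significant byte at the lowest address.
So the memory order matches the most-significant-first order: 04 4A 23 58.

04 4A 23 58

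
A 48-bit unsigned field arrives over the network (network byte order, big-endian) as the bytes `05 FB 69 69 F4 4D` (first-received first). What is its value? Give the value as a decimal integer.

6577363481677

In big-endian order the high byte comes first in memory.
The bytes are already most-significant first: 0x05FB6969F44D.
0x05FB6969F44D = 6577363481677.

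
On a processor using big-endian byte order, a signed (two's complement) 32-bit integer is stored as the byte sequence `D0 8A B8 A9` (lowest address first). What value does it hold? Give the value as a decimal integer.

-796215127

Big-endian: lowest address holds the most-significant byte.
The bytes are already most-significant first: 0xD08AB8A9.
Top bit is set, so as a signed 32-bit value this is 0xD08AB8A9 − 2^32 = -796215127.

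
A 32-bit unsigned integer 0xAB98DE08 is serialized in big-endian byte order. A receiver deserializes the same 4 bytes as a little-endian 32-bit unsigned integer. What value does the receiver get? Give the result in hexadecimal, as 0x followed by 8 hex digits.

0x08DE98AB

Stored big-endian, the bytes at ascending addresses are AB 98 DE 08.
Read back as little-endian, the first byte is least significant, giving 0x08DE98AB.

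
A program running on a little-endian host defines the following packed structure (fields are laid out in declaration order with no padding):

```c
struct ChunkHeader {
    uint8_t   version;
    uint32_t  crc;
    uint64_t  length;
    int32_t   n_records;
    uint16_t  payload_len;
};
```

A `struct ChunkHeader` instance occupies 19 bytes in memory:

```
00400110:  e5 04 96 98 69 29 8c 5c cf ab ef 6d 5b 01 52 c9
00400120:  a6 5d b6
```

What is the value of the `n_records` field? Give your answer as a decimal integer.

-1496755711

`n_records` follows `version` (1 B), `crc` (4 B), `length` (8 B), so it starts at offset 1 + 4 + 8 = 13 and occupies 4 bytes.
Bytes at offsets 13..16: 01 52 C9 A6.
Little-endian stores the least-significant byte at the lowest address.
Reassemble most-significant byte first: A6 C9 52 01 → 0xA6C95201.
Top bit is set, so as a signed 32-bit value this is 0xA6C95201 − 2^32 = -1496755711.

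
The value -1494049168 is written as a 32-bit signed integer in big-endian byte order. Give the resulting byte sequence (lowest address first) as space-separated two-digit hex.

Two's complement of -1494049168 in 32 bits: 1494049168 = 0x590D6190; invert → 0xA6F29E6F; add 1 → 0xA6F29E70.
Split into bytes (most-significant first): A6 F2 9E 70.
Big-endian: lowest address holds the most-significant byte.
So the memory order matches the most-significant-first order: A6 F2 9E 70.

A6 F2 9E 70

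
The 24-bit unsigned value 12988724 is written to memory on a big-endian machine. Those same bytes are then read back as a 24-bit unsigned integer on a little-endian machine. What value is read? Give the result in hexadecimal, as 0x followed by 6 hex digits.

12988724 in 24-bit hexadecimal is 0xC63134.
Stored big-endian, the bytes at ascending addresses are C6 31 34.
Read back as little-endian, the first byte is least significant, giving 0x3431C6.

0x3431C6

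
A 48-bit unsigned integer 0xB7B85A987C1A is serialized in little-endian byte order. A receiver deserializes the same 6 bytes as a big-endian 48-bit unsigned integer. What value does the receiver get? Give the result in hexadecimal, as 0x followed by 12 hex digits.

0x1A7C985AB8B7

Stored little-endian, the bytes at ascending addresses are 1A 7C 98 5A B8 B7.
Read back as big-endian, the last byte is least significant, giving 0x1A7C985AB8B7.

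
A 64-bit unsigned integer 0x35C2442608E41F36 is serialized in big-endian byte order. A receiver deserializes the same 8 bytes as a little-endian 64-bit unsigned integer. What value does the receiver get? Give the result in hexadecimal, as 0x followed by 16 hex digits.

0x361FE4082644C235

Stored big-endian, the bytes at ascending addresses are 35 C2 44 26 08 E4 1F 36.
Read back as little-endian, the first byte is least significant, giving 0x361FE4082644C235.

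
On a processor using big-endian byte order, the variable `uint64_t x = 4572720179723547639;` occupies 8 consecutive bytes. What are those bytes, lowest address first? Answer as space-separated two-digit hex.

4572720179723547639 in hexadecimal, padded to 64 bits, is 0x3F7590C6B1AEB3F7.
Split into bytes (most-significant first): 3F 75 90 C6 B1 AE B3 F7.
Big-endian: lowest address holds the most-significant byte.
So the memory order matches the most-significant-first order: 3F 75 90 C6 B1 AE B3 F7.

3F 75 90 C6 B1 AE B3 F7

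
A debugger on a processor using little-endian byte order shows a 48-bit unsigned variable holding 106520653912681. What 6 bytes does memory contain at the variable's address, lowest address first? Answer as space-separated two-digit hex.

106520653912681 in hexadecimal, padded to 48 bits, is 0x60E145BCDA69.
Split into bytes (most-significant first): 60 E1 45 BC DA 69.
In little-endian order the low byte comes first in memory.
So at ascending addresses the bytes are 69 DA BC 45 E1 60.

69 DA BC 45 E1 60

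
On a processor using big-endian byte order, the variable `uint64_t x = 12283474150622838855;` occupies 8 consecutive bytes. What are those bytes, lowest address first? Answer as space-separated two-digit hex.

12283474150622838855 in hexadecimal, padded to 64 bits, is 0xAA77AAA8CB914047.
Split into bytes (most-significant first): AA 77 AA A8 CB 91 40 47.
In big-endian order the high byte comes first in memory.
So the memory order matches the most-significant-first order: AA 77 AA A8 CB 91 40 47.

AA 77 AA A8 CB 91 40 47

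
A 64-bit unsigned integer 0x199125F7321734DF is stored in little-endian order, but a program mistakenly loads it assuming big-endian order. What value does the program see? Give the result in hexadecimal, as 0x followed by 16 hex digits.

0xDF341732F7259119

Stored little-endian, the bytes at ascending addresses are DF 34 17 32 F7 25 91 19.
Read back as big-endian, the last byte is least significant, giving 0xDF341732F7259119.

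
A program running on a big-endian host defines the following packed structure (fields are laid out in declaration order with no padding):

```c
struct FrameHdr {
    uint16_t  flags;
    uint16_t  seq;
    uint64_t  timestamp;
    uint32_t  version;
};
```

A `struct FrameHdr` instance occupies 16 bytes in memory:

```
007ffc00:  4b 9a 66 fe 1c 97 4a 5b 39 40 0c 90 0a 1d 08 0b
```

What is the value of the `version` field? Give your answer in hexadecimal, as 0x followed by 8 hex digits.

0x0A1D080B

`version` follows `flags` (2 B), `seq` (2 B), `timestamp` (8 B), so it starts at offset 2 + 2 + 8 = 12 and occupies 4 bytes.
Bytes at offsets 12..15: 0A 1D 08 0B.
In big-endian order the high byte comes first in memory.
The bytes are already most-significant first: 0x0A1D080B.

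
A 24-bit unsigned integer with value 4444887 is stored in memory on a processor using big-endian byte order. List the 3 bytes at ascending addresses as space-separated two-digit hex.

4444887 in hexadecimal, padded to 24 bits, is 0x43D2D7.
Split into bytes (most-significant first): 43 D2 D7.
In big-endian order the high byte comes first in memory.
So the memory order matches the most-significant-first order: 43 D2 D7.

43 D2 D7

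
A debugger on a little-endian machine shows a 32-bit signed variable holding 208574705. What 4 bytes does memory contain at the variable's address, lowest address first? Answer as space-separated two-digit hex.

F1 98 6E 0C

208574705 in hexadecimal, padded to 32 bits, is 0x0C6E98F1.
Split into bytes (most-significant first): 0C 6E 98 F1.
Little-endian stores the least-significant byte at the lowest address.
So at ascending addresses the bytes are F1 98 6E 0C.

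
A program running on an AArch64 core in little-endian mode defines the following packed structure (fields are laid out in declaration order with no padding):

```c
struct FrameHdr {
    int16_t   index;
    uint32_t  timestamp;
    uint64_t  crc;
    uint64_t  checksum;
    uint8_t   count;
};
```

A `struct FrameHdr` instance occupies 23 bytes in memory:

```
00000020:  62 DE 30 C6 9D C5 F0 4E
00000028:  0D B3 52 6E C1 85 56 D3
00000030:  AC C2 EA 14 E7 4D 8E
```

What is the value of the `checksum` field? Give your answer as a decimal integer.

`checksum` follows `index` (2 B), `timestamp` (4 B), `crc` (8 B), so it starts at offset 2 + 4 + 8 = 14 and occupies 8 bytes.
Bytes at offsets 14..21: 56 D3 AC C2 EA 14 E7 4D.
Little-endian stores the least-significant byte at the lowest address.
Reassemble most-significant byte first: 4D E7 14 EA C2 AC D3 56 → 0x4DE714EAC2ACD356.
0x4DE714EAC2ACD356 = 5613478459061621590.

5613478459061621590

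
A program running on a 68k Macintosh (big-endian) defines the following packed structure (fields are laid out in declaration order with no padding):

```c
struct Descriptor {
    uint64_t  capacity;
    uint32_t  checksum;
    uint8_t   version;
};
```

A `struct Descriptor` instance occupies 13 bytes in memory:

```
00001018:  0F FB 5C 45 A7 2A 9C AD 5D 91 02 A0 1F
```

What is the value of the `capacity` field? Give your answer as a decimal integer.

`capacity` is the first field, at byte offset 0, occupying 8 bytes.
Bytes at offsets 0..7: 0F FB 5C 45 A7 2A 9C AD.
Big-endian: lowest address holds the most-significant byte.
The bytes are already most-significant first: 0x0FFB5C45A72A9CAD.
0x0FFB5C45A72A9CAD = 1151615583950380205.

1151615583950380205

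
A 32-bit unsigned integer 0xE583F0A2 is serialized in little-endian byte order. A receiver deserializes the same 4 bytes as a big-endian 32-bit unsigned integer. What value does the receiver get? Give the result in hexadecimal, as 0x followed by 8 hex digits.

0xA2F083E5

Stored little-endian, the bytes at ascending addresses are A2 F0 83 E5.
Read back as big-endian, the last byte is least significant, giving 0xA2F083E5.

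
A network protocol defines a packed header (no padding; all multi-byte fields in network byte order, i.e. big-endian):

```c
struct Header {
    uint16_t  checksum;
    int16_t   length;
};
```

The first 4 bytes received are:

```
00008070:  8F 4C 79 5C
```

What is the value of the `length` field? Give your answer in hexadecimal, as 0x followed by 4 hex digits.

0x795C

`length` follows `checksum` (2 bytes), so it starts at byte offset 2 and occupies 2 bytes.
Bytes at offsets 2..3: 79 5C.
In big-endian order the high byte comes first in memory.
The bytes are already most-significant first: 0x795C.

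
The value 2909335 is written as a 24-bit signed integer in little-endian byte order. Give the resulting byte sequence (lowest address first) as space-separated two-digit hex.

97 64 2C

2909335 in hexadecimal, padded to 24 bits, is 0x2C6497.
Split into bytes (most-significant first): 2C 64 97.
Little-endian stores the least-significant byte at the lowest address.
So at ascending addresses the bytes are 97 64 2C.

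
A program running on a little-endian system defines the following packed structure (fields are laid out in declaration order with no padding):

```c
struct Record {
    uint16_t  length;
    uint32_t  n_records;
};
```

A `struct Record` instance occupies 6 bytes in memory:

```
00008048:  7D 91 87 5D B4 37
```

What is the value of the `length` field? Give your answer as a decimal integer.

37245

`length` is the first field, at byte offset 0, occupying 2 bytes.
Bytes at offsets 0..1: 7D 91.
Little-endian stores the least-significant byte at the lowest address.
Reassemble most-significant byte first: 91 7D → 0x917D.
0x917D = 37245.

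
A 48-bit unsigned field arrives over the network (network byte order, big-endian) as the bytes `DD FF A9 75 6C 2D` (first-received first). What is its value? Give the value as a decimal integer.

244090129443885

Big-endian: lowest address holds the most-significant byte.
The bytes are already most-significant first: 0xDDFFA9756C2D.
0xDDFFA9756C2D = 244090129443885.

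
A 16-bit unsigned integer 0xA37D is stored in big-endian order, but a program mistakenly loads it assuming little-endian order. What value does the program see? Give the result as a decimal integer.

Stored big-endian, the bytes at ascending addresses are A3 7D.
Read back as little-endian, the first byte is least significant, giving 0x7DA3.
0x7DA3 = 32163.

32163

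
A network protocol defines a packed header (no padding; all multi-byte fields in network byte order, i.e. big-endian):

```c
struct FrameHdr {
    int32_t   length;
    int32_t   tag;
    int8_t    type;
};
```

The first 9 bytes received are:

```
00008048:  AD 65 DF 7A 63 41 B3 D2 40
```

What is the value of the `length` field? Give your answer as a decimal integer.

-1385832582

`length` is the first field, at byte offset 0, occupying 4 bytes.
Bytes at offsets 0..3: AD 65 DF 7A.
In big-endian order the high byte comes first in memory.
The bytes are already most-significant first: 0xAD65DF7A.
Top bit is set, so as a signed 32-bit value this is 0xAD65DF7A − 2^32 = -1385832582.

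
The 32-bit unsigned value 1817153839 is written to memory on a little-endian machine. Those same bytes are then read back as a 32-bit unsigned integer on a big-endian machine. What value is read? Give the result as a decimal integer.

1817153839 in 32-bit hexadecimal is 0x6C4F912F.
Stored little-endian, the bytes at ascending addresses are 2F 91 4F 6C.
Read back as big-endian, the last byte is least significant, giving 0x2F914F6C.
0x2F914F6C = 798052204.

798052204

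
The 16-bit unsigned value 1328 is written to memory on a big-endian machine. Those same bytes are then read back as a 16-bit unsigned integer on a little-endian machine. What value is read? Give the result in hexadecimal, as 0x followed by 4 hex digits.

1328 in 16-bit hexadecimal is 0x0530.
Stored big-endian, the bytes at ascending addresses are 05 30.
Read back as little-endian, the first byte is least significant, giving 0x3005.

0x3005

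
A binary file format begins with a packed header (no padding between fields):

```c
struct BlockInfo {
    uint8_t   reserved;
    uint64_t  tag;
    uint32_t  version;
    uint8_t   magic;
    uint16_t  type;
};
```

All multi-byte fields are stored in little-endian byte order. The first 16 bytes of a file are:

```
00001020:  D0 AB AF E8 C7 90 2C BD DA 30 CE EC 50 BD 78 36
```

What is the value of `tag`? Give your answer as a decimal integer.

15761803271207432107

`tag` follows `reserved` (1 byte), so it starts at byte offset 1 and occupies 8 bytes.
Bytes at offsets 1..8: AB AF E8 C7 90 2C BD DA.
Little-endian: lowest address holds the least-significant byte.
Reassemble most-significant byte first: DA BD 2C 90 C7 E8 AF AB → 0xDABD2C90C7E8AFAB.
0xDABD2C90C7E8AFAB = 15761803271207432107.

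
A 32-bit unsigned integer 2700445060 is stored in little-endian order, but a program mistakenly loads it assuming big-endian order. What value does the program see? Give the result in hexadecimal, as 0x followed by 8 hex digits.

2700445060 in 32-bit hexadecimal is 0xA0F58584.
Stored little-endian, the bytes at ascending addresses are 84 85 F5 A0.
Read back as big-endian, the last byte is least significant, giving 0x8485F5A0.

0x8485F5A0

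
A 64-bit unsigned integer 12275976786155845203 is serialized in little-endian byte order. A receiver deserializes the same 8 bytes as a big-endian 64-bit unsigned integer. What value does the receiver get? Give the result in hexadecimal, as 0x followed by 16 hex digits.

12275976786155845203 in 64-bit hexadecimal is 0xAA5D07D899C2B653.
Stored little-endian, the bytes at ascending addresses are 53 B6 C2 99 D8 07 5D AA.
Read back as big-endian, the last byte is least significant, giving 0x53B6C299D8075DAA.

0x53B6C299D8075DAA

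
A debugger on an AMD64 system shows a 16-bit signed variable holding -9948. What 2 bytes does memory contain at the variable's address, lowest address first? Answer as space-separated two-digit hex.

24 D9

Two's complement of -9948 in 16 bits: 9948 = 0x26DC; invert → 0xD923; add 1 → 0xD924.
Split into bytes (most-significant first): D9 24.
In little-endian order the low byte comes first in memory.
So at ascending addresses the bytes are 24 D9.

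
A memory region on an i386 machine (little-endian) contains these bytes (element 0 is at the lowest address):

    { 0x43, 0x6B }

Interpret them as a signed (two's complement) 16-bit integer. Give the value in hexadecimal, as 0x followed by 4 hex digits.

Little-endian: lowest address holds the least-significant byte.
Reassemble most-significant byte first: 6B 43 → 0x6B43.

0x6B43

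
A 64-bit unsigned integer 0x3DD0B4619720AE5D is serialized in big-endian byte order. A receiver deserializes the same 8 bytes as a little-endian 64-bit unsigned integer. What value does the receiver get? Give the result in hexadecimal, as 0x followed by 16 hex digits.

0x5DAE209761B4D03D

Stored big-endian, the bytes at ascending addresses are 3D D0 B4 61 97 20 AE 5D.
Read back as little-endian, the first byte is least significant, giving 0x5DAE209761B4D03D.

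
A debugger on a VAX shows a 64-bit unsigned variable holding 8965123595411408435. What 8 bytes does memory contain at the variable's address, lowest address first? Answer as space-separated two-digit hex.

33 46 F8 27 69 84 6A 7C

8965123595411408435 in hexadecimal, padded to 64 bits, is 0x7C6A846927F84633.
Split into bytes (most-significant first): 7C 6A 84 69 27 F8 46 33.
Little-endian: lowest address holds the least-significant byte.
So at ascending addresses the bytes are 33 46 F8 27 69 84 6A 7C.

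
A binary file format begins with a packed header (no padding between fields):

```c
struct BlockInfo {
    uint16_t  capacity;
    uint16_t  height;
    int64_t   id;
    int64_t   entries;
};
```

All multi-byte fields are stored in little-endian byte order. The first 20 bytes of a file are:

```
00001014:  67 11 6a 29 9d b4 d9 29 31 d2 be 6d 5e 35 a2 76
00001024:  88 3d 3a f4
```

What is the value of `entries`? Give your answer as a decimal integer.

`entries` follows `capacity` (2 B), `height` (2 B), `id` (8 B), so it starts at offset 2 + 2 + 8 = 12 and occupies 8 bytes.
Bytes at offsets 12..19: 5E 35 A2 76 88 3D 3A F4.
In little-endian order the low byte comes first in memory.
Reassemble most-significant byte first: F4 3A 3D 88 76 A2 35 5E → 0xF43A3D8876A2355E.
Top bit is set, so as a signed 64-bit value this is 0xF43A3D8876A2355E − 2^64 = -848297923490728610.

-848297923490728610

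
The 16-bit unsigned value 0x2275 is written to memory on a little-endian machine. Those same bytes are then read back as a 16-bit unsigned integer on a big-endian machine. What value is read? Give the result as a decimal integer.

29986

Stored little-endian, the bytes at ascending addresses are 75 22.
Read back as big-endian, the last byte is least significant, giving 0x7522.
0x7522 = 29986.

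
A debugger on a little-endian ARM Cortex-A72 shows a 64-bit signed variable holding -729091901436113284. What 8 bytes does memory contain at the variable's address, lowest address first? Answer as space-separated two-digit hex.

Two's complement of -729091901436113284 in 64 bits: 729091901436113284 = 0x0A1E4138B1B6B184; invert → 0xF5E1BEC74E494E7B; add 1 → 0xF5E1BEC74E494E7C.
Split into bytes (most-significant first): F5 E1 BE C7 4E 49 4E 7C.
In little-endian order the low byte comes first in memory.
So at ascending addresses the bytes are 7C 4E 49 4E C7 BE E1 F5.

7C 4E 49 4E C7 BE E1 F5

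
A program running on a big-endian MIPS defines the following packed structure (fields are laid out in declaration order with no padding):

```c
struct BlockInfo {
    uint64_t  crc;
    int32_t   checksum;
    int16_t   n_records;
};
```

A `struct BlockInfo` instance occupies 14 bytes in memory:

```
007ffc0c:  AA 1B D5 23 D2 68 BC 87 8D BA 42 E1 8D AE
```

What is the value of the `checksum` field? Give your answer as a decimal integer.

`checksum` follows `crc` (8 bytes), so it starts at byte offset 8 and occupies 4 bytes.
Bytes at offsets 8..11: 8D BA 42 E1.
In big-endian order the high byte comes first in memory.
The bytes are already most-significant first: 0x8DBA42E1.
Top bit is set, so as a signed 32-bit value this is 0x8DBA42E1 − 2^32 = -1917173023.

-1917173023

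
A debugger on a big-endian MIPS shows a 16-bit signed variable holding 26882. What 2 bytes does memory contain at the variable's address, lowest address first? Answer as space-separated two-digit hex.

69 02

26882 in hexadecimal, padded to 16 bits, is 0x6902.
Split into bytes (most-significant first): 69 02.
Big-endian stores the most-significant byte at the lowest address.
So the memory order matches the most-significant-first order: 69 02.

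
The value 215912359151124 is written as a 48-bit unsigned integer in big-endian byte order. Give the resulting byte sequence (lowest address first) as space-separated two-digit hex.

215912359151124 in hexadecimal, padded to 48 bits, is 0xC45F03784614.
Split into bytes (most-significant first): C4 5F 03 78 46 14.
Big-endian: lowest address holds the most-significant byte.
So the memory order matches the most-significant-first order: C4 5F 03 78 46 14.

C4 5F 03 78 46 14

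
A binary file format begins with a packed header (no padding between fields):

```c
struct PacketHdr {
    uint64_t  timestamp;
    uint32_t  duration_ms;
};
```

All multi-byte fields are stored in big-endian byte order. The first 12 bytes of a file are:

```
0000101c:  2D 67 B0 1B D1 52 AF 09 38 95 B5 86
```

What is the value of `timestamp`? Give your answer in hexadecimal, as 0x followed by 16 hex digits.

`timestamp` is the first field, at byte offset 0, occupying 8 bytes.
Bytes at offsets 0..7: 2D 67 B0 1B D1 52 AF 09.
Big-endian: lowest address holds the most-significant byte.
The bytes are already most-significant first: 0x2D67B01BD152AF09.

0x2D67B01BD152AF09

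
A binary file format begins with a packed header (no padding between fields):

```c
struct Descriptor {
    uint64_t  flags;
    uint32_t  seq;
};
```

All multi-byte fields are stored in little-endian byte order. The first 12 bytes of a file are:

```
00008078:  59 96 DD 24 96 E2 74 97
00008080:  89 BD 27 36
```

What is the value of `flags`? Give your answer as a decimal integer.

`flags` is the first field, at byte offset 0, occupying 8 bytes.
Bytes at offsets 0..7: 59 96 DD 24 96 E2 74 97.
Little-endian: lowest address holds the least-significant byte.
Reassemble most-significant byte first: 97 74 E2 96 24 DD 96 59 → 0x9774E29624DD9659.
0x9774E29624DD9659 = 10913596931517027929.

10913596931517027929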